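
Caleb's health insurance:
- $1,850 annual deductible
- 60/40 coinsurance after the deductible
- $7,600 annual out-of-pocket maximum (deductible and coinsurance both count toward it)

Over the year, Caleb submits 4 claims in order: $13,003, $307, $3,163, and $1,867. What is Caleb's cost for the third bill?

#1 ($13,003): $1,850 finishes the deductible; $11,153 goes to coinsurance; coinsurance $11,153 × 40% = $4,461.20. Cost to patient: $6,311.20. OOP to date $6,311.20.
#2 ($307): deductible met; 40% of $307 = $122.80. Patient pays $122.80; OOP now $6,434.
#3 ($3,163): 40% coinsurance on $3,163 = $1,265.20. That would push OOP to $7,699.20, over the $7,600 cap, so patient pays $7,600 − $6,434 = $1,166.

$1,166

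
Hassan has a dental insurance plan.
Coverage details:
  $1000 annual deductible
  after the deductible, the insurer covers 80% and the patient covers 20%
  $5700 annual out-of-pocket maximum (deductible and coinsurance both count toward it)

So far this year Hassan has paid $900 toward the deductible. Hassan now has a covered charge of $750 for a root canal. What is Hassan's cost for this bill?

Deductible still to meet: $1000 − $900 = $100.
After the $100 deductible portion, $750 − $100 = $650 is subject to coinsurance.
Coinsurance: $650 × 20% = $130.
So the patient owes $100 + $130 = $230 before any cap.
Year-to-date out-of-pocket becomes $900 + $230 = $1130, still under the $5700 maximum, so no cap applies.

$230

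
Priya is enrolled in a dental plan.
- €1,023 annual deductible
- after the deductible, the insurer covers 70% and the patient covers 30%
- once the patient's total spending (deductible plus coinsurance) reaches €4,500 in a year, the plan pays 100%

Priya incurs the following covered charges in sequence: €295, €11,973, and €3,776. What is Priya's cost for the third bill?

Bill 1, €295: all of it applies to the deductible. Patient owes €295 (running OOP €295).
Bill 2, €11,973: €728 finishes the deductible; €11,245 goes to coinsurance; coinsurance €11,245 × 30% = €3,373.50. Cost to patient: €4,101.50. OOP to date €4,396.50.
Bill 3, €3,776: deductible already satisfied, so patient's share is 30% × €3,776 = €1,132.80. That would push OOP to €5,529.30, over the €4,500 cap, so patient pays €4,500 − €4,396.50 = €103.50.

€103.50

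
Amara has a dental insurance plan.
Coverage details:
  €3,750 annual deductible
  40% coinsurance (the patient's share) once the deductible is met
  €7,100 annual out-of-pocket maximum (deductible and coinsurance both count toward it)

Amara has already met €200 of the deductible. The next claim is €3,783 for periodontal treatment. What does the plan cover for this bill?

€139.80

Deductible still to meet: €3,750 − €200 = €3,550.
The remaining €233 (= €3,783 − €3,550) moves to coinsurance.
Coinsurance: €233 × 40% = €93.20.
Patient responsibility before any cap: €3,550 + €93.20 = €3,643.20.
Total out-of-pocket so far would be €200 + €3,643.20 = €3,843.20, below the €7,100 cap — no reduction.
Insurer pays the balance: €3,783 − €3,643.20 = €139.80.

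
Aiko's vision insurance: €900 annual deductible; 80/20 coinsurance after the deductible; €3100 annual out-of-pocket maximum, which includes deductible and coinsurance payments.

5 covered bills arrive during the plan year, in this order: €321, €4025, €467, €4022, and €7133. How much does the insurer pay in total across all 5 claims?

Claim 1 (€321): all of it applies to the deductible. Member pays €321; OOP now €321. Insurer: €321 − €321 = €0.
Claim 2 (€4025): deductible takes €579, €3446 remains; member's 20% is €689.20. Member owes €1268.20 (running OOP €1589.20). Plan pays €4025 − €1268.20 = €2756.80.
Claim 3 (€467): 20% coinsurance on €467 = €93.40. Member owes €93.40 (running OOP €1682.60). Plan pays €467 − €93.40 = €373.60.
Claim 4 (€4022): 20% coinsurance on €4022 = €804.40. Member owes €804.40 (running OOP €2487). Plan pays €4022 − €804.40 = €3217.60.
Claim 5 (€7133): deductible met; 20% of €7133 = €1426.60. OOP would hit €3913.60 > €3100, so the cap limits the member to €3100 − €2487 = €613. Insurer: €7133 − €613 = €6520.
Insurer total = bills − member's total = €15968 − €3100 = €12868.

€12868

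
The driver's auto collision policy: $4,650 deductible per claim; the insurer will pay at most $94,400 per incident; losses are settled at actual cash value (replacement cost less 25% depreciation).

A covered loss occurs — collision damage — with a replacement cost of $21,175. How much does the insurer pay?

Actual cash value after 25% depreciation: $21,175 × 75% = $15,881.25.
After the deductible, $15,881.25 − $4,650 = $11,231.25 remains.
That's under the $94,400 cap, so the insurer reimburses the full $11,231.25.

$11,231.25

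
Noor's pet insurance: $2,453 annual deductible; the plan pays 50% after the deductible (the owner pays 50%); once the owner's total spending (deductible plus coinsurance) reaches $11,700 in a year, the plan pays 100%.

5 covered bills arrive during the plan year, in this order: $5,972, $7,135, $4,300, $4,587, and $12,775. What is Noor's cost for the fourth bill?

$1,770

Bill 1, $5,972: deductible takes $2,453, $3,519 remains; coinsurance $3,519 × 50% = $1,759.50. Owner pays $4,212.50; OOP now $4,212.50.
Bill 2, $7,135: deductible already satisfied, so owner's share is 50% × $7,135 = $3,567.50. Owner pays $3,567.50; OOP now $7,780.
Bill 3, $4,300: deductible met; 50% of $4,300 = $2,150. Owner pays $2,150; OOP now $9,930.
Bill 4, $4,587: deductible already satisfied, so owner's share is 50% × $4,587 = $2,293.50. Adding that to $9,930 gives $12,223.50, past the $11,700 cap; owner pays only $11,700 − $9,930 = $1,770.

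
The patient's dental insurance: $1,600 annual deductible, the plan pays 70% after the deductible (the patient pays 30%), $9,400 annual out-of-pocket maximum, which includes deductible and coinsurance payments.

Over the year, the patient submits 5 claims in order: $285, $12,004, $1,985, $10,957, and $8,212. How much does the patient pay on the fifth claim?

Claim 1 ($285): all of it applies to the deductible. Patient owes $285 (running OOP $285).
Claim 2 ($12,004): deductible takes $1,315, $10,689 remains; coinsurance $10,689 × 30% = $3,206.70. Cost to patient: $4,521.70. OOP to date $4,806.70.
Claim 3 ($1,985): 30% coinsurance on $1,985 = $595.50. Patient owes $595.50 (running OOP $5,402.20).
Claim 4 ($10,957): deductible met; 30% of $10,957 = $3,287.10. Cost to patient: $3,287.10. OOP to date $8,689.30.
Claim 5 ($8,212): deductible already satisfied, so patient's share is 30% × $8,212 = $2,463.60. Adding that to $8,689.30 gives $11,152.90, past the $9,400 cap; patient pays only $9,400 − $8,689.30 = $710.70.

$710.70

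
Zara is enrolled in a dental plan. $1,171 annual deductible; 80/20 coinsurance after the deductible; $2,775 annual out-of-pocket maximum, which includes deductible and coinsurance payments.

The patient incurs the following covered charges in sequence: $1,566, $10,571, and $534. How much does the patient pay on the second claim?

$1,525

#1 ($1,566): deductible takes $1,171, $395 remains; 20% of $395 = $79. Patient owes $1,250 (running OOP $1,250).
#2 ($10,571): 20% coinsurance on $10,571 = $2,114.20. That would push OOP to $3,364.20, over the $2,775 cap, so patient pays $2,775 − $1,250 = $1,525.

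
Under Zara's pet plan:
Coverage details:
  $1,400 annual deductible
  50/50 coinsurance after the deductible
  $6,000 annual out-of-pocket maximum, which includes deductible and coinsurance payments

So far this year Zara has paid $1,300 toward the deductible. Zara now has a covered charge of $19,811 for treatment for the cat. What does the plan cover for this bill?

$15,111

$1,300 of the $1,400 deductible is already met, leaving $100.
After the $100 deductible portion, $19,811 − $100 = $19,711 is subject to coinsurance.
50% of $19,711 = $9,855.50 falls to the owner.
Owner responsibility before any cap: $100 + $9,855.50 = $9,955.50.
Year-to-date out-of-pocket would reach $1,300 + $9,955.50 = $11,255.50, above the $6,000 maximum, so the owner pays only $6,000 − $1,300 = $4,700.
Insurer pays the balance: $19,811 − $4,700 = $15,111.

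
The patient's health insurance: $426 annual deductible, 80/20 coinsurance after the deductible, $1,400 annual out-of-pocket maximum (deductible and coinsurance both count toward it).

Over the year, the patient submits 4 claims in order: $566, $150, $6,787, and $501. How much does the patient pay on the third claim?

$916

Bill 1, $566: $426 finishes the deductible; $140 goes to coinsurance; 20% of $140 = $28. Cost to patient: $454. OOP to date $454.
Bill 2, $150: deductible met; 20% of $150 = $30. Patient pays $30; OOP now $484.
Bill 3, $6,787: 20% coinsurance on $6,787 = $1,357.40. Adding that to $484 gives $1,841.40, past the $1,400 cap; patient pays only $1,400 − $484 = $916.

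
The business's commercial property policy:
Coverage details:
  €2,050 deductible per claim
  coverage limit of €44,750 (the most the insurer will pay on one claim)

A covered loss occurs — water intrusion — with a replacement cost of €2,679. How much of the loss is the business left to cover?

Subtract the deductible: €2,679 − €2,050 = €629.
€629 is within the €44,750 limit, so the insurer pays €629.
Out of pocket: €2,679 − €629 = €2,050.

€2,050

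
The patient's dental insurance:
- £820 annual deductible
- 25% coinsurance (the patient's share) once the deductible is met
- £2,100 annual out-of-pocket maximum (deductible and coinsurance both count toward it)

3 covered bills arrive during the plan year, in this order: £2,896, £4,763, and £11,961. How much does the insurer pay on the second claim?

£4,002

Claim 1 (£2,896): £820 finishes the deductible; £2,076 goes to coinsurance; coinsurance £2,076 × 25% = £519. Patient owes £1,339 (running OOP £1,339). Insurer: £2,896 − £1,339 = £1,557.
Claim 2 (£4,763): deductible met; 25% of £4,763 = £1,190.75. Adding that to £1,339 gives £2,529.75, past the £2,100 cap; patient pays only £2,100 − £1,339 = £761. Plan pays £4,763 − £761 = £4,002.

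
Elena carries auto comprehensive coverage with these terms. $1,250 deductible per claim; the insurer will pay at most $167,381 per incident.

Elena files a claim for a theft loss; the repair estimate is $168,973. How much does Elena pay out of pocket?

Less the $1,250 deductible: $168,973 − $1,250 = $167,723.
The $167,381 per-incident cap binds; insurer pays $167,381.
Policyholder's share is the uncovered remainder: $168,973 − $167,381 = $1,592.

$1,592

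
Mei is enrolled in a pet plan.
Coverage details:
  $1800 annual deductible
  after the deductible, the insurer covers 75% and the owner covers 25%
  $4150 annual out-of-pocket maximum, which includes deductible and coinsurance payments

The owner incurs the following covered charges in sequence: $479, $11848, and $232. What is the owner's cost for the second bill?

Bill 1, $479: fully absorbed by the deductible. Owner pays $479; OOP now $479.
Bill 2, $11848: deductible takes $1321, $10527 remains; owner's 25% is $2631.75. Together that's $1321 + $2631.75 = $3952.75. Adding that to $479 gives $4431.75, past the $4150 cap; owner pays only $4150 − $479 = $3671.

$3671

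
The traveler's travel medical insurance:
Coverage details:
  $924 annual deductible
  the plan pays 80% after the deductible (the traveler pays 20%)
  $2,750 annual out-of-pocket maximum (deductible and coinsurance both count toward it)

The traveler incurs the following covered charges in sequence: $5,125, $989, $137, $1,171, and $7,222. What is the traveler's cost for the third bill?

Claim 1 ($5,125): $924 to deductible, leaving $4,201; traveler's 20% is $840.20. Traveler owes $1,764.20 (running OOP $1,764.20).
Claim 2 ($989): 20% coinsurance on $989 = $197.80. Cost to traveler: $197.80. OOP to date $1,962.
Claim 3 ($137): deductible already satisfied, so traveler's share is 20% × $137 = $27.40. Traveler pays $27.40; OOP now $1,989.40.

$27.40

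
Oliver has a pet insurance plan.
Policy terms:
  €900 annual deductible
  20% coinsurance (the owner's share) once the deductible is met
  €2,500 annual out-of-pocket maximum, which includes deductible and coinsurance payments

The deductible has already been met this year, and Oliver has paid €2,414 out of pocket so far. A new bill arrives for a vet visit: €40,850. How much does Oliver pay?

€86

The deductible is already satisfied, so the full bill goes to coinsurance.
Coinsurance: €40,850 × 20% = €8,170.
Year-to-date out-of-pocket would reach €2,414 + €8,170 = €10,584, above the €2,500 maximum, so the owner pays only €2,500 − €2,414 = €86.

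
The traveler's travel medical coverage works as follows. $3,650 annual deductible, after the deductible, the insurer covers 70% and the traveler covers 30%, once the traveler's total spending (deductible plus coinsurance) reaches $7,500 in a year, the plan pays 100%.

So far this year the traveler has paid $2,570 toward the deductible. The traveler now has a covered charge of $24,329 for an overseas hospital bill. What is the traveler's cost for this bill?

$2,570 of the $3,650 deductible is already met, leaving $1,080.
After the $1,080 deductible portion, $24,329 − $1,080 = $23,249 is subject to coinsurance.
Coinsurance: $23,249 × 30% = $6,974.70.
That puts the traveler's cost at $1,080 + $6,974.70 = $8,054.70 before any cap.
Year-to-date out-of-pocket would reach $2,570 + $8,054.70 = $10,624.70, above the $7,500 maximum, so the traveler pays only $7,500 − $2,570 = $4,930.

$4,930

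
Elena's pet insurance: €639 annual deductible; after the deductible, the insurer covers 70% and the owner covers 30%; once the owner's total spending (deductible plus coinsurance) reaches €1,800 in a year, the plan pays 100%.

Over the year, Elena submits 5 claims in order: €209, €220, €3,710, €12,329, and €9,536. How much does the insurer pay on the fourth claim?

€12,218

Claim 1 — €209: entire amount goes to the deductible. Owner pays €209; OOP now €209. Insurer: €209 − €209 = €0.
Claim 2 — €220: entire amount goes to the deductible. Cost to owner: €220. OOP to date €429. Plan pays €220 − €220 = €0.
Claim 3 — €3,710: deductible takes €210, €3,500 remains; owner's 30% is €1,050. Owner pays €1,260; OOP now €1,689. Insurer: €3,710 − €1,260 = €2,450.
Claim 4 — €12,329: 30% coinsurance on €12,329 = €3,698.70. That would push OOP to €5,387.70, over the €1,800 cap, so owner pays €1,800 − €1,689 = €111. Insurer: €12,329 − €111 = €12,218.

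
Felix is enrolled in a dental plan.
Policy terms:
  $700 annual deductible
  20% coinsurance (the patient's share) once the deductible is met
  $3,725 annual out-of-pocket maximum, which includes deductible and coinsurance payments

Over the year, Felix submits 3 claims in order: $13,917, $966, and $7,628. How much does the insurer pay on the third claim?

$7,439.60

Bill 1, $13,917: $700 finishes the deductible; $13,217 goes to coinsurance; coinsurance $13,217 × 20% = $2,643.40. Cost to patient: $3,343.40. OOP to date $3,343.40. Insurer: $13,917 − $3,343.40 = $10,573.60.
Bill 2, $966: deductible met; 20% of $966 = $193.20. Patient owes $193.20 (running OOP $3,536.60). Insurer: $966 − $193.20 = $772.80.
Bill 3, $7,628: 20% coinsurance on $7,628 = $1,525.60. OOP would hit $5,062.20 > $3,725, so the cap limits the patient to $3,725 − $3,536.60 = $188.40. Insurer: $7,628 − $188.40 = $7,439.60.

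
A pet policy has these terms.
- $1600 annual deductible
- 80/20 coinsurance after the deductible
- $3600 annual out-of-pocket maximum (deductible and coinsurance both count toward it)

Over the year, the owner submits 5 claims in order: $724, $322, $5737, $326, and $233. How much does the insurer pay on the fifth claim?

Claim 1 ($724): fully absorbed by the deductible. Cost to owner: $724. OOP to date $724. Plan pays $724 − $724 = $0.
Claim 2 ($322): all of it applies to the deductible. Owner owes $322 (running OOP $1046). Insurer: $322 − $322 = $0.
Claim 3 ($5737): $554 finishes the deductible; $5183 goes to coinsurance; 20% of $5183 = $1036.60. Cost to owner: $1590.60. OOP to date $2636.60. Plan pays $5737 − $1590.60 = $4146.40.
Claim 4 ($326): deductible met; 20% of $326 = $65.20. Owner pays $65.20; OOP now $2701.80. Insurer: $326 − $65.20 = $260.80.
Claim 5 ($233): 20% coinsurance on $233 = $46.60. Cost to owner: $46.60. OOP to date $2748.40. Insurer: $233 − $46.60 = $186.40.

$186.40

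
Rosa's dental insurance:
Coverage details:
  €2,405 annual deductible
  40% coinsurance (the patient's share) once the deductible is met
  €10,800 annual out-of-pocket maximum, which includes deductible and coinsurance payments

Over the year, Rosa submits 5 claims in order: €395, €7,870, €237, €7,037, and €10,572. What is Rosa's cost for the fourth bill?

#1 (€395): entire amount goes to the deductible. Patient owes €395 (running OOP €395).
#2 (€7,870): €2,010 finishes the deductible; €5,860 goes to coinsurance; patient's 40% is €2,344. Cost to patient: €4,354. OOP to date €4,749.
#3 (€237): deductible already satisfied, so patient's share is 40% × €237 = €94.80. Patient pays €94.80; OOP now €4,843.80.
#4 (€7,037): deductible already satisfied, so patient's share is 40% × €7,037 = €2,814.80. Patient owes €2,814.80 (running OOP €7,658.60).

€2,814.80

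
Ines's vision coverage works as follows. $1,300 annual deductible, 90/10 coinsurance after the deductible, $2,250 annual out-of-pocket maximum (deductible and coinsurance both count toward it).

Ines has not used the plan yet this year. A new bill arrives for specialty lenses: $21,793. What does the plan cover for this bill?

$19,543

Nothing has been paid toward the $1,300 deductible, so the first $1,300 of this charge is applied there.
That leaves $21,793 − $1,300 = $20,493 for coinsurance.
10% of $20,493 = $2,049.30 falls to the member.
So the member owes $1,300 + $2,049.30 = $3,349.30 before any cap.
Year-to-date out-of-pocket would reach $0 + $3,349.30 = $3,349.30, above the $2,250 maximum, so the member pays only $2,250 − $0 = $2,250.
The insurer covers the remainder: $21,793 − $2,250 = $19,543.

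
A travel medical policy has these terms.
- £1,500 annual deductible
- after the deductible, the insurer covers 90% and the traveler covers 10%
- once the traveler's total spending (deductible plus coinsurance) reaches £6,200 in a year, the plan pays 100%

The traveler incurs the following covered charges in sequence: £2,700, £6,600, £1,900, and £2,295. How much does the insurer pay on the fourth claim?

Bill 1, £2,700: £1,500 finishes the deductible; £1,200 goes to coinsurance; 10% of £1,200 = £120. Traveler pays £1,620; OOP now £1,620. Plan pays £2,700 − £1,620 = £1,080.
Bill 2, £6,600: deductible met; 10% of £6,600 = £660. Traveler pays £660; OOP now £2,280. Plan pays £6,600 − £660 = £5,940.
Bill 3, £1,900: deductible met; 10% of £1,900 = £190. Cost to traveler: £190. OOP to date £2,470. Insurer: £1,900 − £190 = £1,710.
Bill 4, £2,295: deductible already satisfied, so traveler's share is 10% × £2,295 = £229.50. Cost to traveler: £229.50. OOP to date £2,699.50. Plan pays £2,295 − £229.50 = £2,065.50.

£2,065.50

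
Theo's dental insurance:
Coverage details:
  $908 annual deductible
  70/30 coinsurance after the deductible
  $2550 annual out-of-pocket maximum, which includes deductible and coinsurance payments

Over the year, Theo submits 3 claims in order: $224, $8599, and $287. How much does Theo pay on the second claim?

$2326

#1 ($224): all of it applies to the deductible. Patient owes $224 (running OOP $224).
#2 ($8599): deductible takes $684, $7915 remains; patient's 30% is $2374.50. Claim cost before the cap: $684 + $2374.50 = $3058.50. OOP would hit $3282.50 > $2550, so the cap limits the patient to $2550 − $224 = $2326.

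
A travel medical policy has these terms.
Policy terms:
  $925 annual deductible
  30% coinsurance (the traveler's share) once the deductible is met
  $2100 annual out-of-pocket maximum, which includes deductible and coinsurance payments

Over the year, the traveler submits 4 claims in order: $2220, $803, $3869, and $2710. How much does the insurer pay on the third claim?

Claim 1 ($2220): deductible takes $925, $1295 remains; traveler's 30% is $388.50. Traveler pays $1313.50; OOP now $1313.50. Plan pays $2220 − $1313.50 = $906.50.
Claim 2 ($803): deductible met; 30% of $803 = $240.90. Traveler owes $240.90 (running OOP $1554.40). Plan pays $803 − $240.90 = $562.10.
Claim 3 ($3869): deductible met; 30% of $3869 = $1160.70. Adding that to $1554.40 gives $2715.10, past the $2100 cap; traveler pays only $2100 − $1554.40 = $545.60. Insurer: $3869 − $545.60 = $3323.40.

$3323.40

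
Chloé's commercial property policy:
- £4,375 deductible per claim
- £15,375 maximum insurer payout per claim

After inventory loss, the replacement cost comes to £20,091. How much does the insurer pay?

£15,375

Subtract the deductible: £20,091 − £4,375 = £15,716.
£15,716 exceeds the £15,375 limit, so the insurer pays the limit: £15,375.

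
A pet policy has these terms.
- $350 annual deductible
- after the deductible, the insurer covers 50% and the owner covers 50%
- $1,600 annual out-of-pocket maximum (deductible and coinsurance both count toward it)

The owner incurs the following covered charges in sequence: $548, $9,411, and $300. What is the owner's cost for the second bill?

Claim 1 — $548: $350 to deductible, leaving $198; coinsurance $198 × 50% = $99. Owner owes $449 (running OOP $449).
Claim 2 — $9,411: deductible met; 50% of $9,411 = $4,705.50. Adding that to $449 gives $5,154.50, past the $1,600 cap; owner pays only $1,600 − $449 = $1,151.

$1,151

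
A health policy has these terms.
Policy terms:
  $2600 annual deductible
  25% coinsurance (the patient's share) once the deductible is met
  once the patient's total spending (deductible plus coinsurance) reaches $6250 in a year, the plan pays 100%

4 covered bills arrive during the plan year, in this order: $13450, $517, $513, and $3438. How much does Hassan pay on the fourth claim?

$680

#1 ($13450): deductible takes $2600, $10850 remains; 25% of $10850 = $2712.50. Cost to patient: $5312.50. OOP to date $5312.50.
#2 ($517): deductible met; 25% of $517 = $129.25. Patient pays $129.25; OOP now $5441.75.
#3 ($513): deductible met; 25% of $513 = $128.25. Patient owes $128.25 (running OOP $5570).
#4 ($3438): 25% coinsurance on $3438 = $859.50. OOP would hit $6429.50 > $6250, so the cap limits the patient to $6250 − $5570 = $680.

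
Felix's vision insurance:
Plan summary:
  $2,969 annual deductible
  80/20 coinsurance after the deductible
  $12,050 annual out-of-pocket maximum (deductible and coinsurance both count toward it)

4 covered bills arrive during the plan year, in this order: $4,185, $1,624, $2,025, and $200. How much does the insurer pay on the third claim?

Claim 1 ($4,185): $2,969 to deductible, leaving $1,216; member's 20% is $243.20. Cost to member: $3,212.20. OOP to date $3,212.20. Plan pays $4,185 − $3,212.20 = $972.80.
Claim 2 ($1,624): deductible already satisfied, so member's share is 20% × $1,624 = $324.80. Member pays $324.80; OOP now $3,537. Plan pays $1,624 − $324.80 = $1,299.20.
Claim 3 ($2,025): 20% coinsurance on $2,025 = $405. Member pays $405; OOP now $3,942. Insurer: $2,025 − $405 = $1,620.

$1,620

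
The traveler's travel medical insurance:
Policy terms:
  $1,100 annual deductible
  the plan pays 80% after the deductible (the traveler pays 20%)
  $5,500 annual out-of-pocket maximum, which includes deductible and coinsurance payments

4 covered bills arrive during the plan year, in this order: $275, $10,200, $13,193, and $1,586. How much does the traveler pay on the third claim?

Claim 1 — $275: fully absorbed by the deductible. Traveler owes $275 (running OOP $275).
Claim 2 — $10,200: $825 finishes the deductible; $9,375 goes to coinsurance; coinsurance $9,375 × 20% = $1,875. Traveler owes $2,700 (running OOP $2,975).
Claim 3 — $13,193: 20% coinsurance on $13,193 = $2,638.60. OOP would hit $5,613.60 > $5,500, so the cap limits the traveler to $5,500 − $2,975 = $2,525.

$2,525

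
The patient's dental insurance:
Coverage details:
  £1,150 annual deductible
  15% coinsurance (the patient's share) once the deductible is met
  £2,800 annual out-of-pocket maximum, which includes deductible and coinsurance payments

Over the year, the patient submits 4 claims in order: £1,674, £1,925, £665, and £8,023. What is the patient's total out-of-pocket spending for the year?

Claim 1 — £1,674: deductible takes £1,150, £524 remains; patient's 15% is £78.60. Patient owes £1,228.60 (running OOP £1,228.60).
Claim 2 — £1,925: deductible already satisfied, so patient's share is 15% × £1,925 = £288.75. Patient pays £288.75; OOP now £1,517.35.
Claim 3 — £665: deductible already satisfied, so patient's share is 15% × £665 = £99.75. Patient owes £99.75 (running OOP £1,617.10).
Claim 4 — £8,023: deductible already satisfied, so patient's share is 15% × £8,023 = £1,203.45. Adding that to £1,617.10 gives £2,820.55, past the £2,800 cap; patient pays only £2,800 − £1,617.10 = £1,182.90.
Summing the patient's payments: £1,228.60 + £288.75 + £99.75 + £1,182.90 = £2,800.

£2,800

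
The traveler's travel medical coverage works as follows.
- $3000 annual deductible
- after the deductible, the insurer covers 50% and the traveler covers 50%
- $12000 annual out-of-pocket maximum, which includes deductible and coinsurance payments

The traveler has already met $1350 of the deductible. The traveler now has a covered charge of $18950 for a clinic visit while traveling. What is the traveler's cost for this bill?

$10300

Deductible still to meet: $3000 − $1350 = $1650.
That leaves $18950 − $1650 = $17300 for coinsurance.
Coinsurance: $17300 × 50% = $8650.
That puts the traveler's cost at $1650 + $8650 = $10300 before any cap.
Total out-of-pocket so far would be $1350 + $10300 = $11650, below the $12000 cap — no reduction.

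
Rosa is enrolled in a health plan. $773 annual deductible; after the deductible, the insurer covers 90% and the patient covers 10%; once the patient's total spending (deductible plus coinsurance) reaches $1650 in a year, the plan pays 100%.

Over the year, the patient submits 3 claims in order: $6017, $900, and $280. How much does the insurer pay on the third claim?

Bill 1, $6017: $773 finishes the deductible; $5244 goes to coinsurance; 10% of $5244 = $524.40. Patient owes $1297.40 (running OOP $1297.40). Plan pays $6017 − $1297.40 = $4719.60.
Bill 2, $900: deductible met; 10% of $900 = $90. Patient owes $90 (running OOP $1387.40). Insurer: $900 − $90 = $810.
Bill 3, $280: deductible met; 10% of $280 = $28. Cost to patient: $28. OOP to date $1415.40. Insurer: $280 − $28 = $252.

$252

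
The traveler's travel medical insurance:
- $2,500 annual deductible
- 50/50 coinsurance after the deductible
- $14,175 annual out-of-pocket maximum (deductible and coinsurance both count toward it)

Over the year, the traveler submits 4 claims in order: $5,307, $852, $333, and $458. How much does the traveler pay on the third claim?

#1 ($5,307): $2,500 finishes the deductible; $2,807 goes to coinsurance; traveler's 50% is $1,403.50. Traveler pays $3,903.50; OOP now $3,903.50.
#2 ($852): deductible met; 50% of $852 = $426. Cost to traveler: $426. OOP to date $4,329.50.
#3 ($333): deductible met; 50% of $333 = $166.50. Cost to traveler: $166.50. OOP to date $4,496.

$166.50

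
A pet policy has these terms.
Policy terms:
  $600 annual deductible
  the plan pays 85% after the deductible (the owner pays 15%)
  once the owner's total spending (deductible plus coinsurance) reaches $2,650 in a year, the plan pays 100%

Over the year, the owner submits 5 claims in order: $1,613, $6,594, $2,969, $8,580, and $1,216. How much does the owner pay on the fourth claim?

Claim 1 — $1,613: deductible takes $600, $1,013 remains; owner's 15% is $151.95. Cost to owner: $751.95. OOP to date $751.95.
Claim 2 — $6,594: deductible already satisfied, so owner's share is 15% × $6,594 = $989.10. Owner owes $989.10 (running OOP $1,741.05).
Claim 3 — $2,969: deductible already satisfied, so owner's share is 15% × $2,969 = $445.35. Cost to owner: $445.35. OOP to date $2,186.40.
Claim 4 — $8,580: deductible met; 15% of $8,580 = $1,287. That would push OOP to $3,473.40, over the $2,650 cap, so owner pays $2,650 − $2,186.40 = $463.60.

$463.60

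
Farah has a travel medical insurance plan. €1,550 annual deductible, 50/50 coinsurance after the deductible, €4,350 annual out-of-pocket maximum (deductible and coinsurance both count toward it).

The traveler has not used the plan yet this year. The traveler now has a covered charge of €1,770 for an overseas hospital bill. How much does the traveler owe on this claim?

€1,660

The full €1,550 deductible is still open; €1,550 of this bill applies to it.
That leaves €1,770 − €1,550 = €220 for coinsurance.
Traveler's 50% share of €220 is €110.
Traveler responsibility before any cap: €1,550 + €110 = €1,660.
Cumulative spending €0 + €1,660 = €1,660 stays under the €4,350 maximum.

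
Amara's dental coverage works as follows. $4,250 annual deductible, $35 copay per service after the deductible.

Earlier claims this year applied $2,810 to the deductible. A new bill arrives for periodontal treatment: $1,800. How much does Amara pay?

Deductible still to meet: $4,250 − $2,810 = $1,440.
That leaves $1,800 − $1,440 = $360 for the copay.
Copay on this service: $35.
Patient responsibility: $1,440 + $35 = $1,475.

$1,475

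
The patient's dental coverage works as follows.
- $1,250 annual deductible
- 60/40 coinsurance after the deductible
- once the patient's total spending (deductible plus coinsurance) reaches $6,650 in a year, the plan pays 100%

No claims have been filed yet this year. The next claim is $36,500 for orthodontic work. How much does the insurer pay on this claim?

$29,850

Nothing has been paid toward the $1,250 deductible, so the first $1,250 of this charge is applied there.
The remaining $35,250 (= $36,500 − $1,250) moves to coinsurance.
40% of $35,250 = $14,100 falls to the patient.
So the patient owes $1,250 + $14,100 = $15,350 before any cap.
That would bring total out-of-pocket to $15,350, past the $6,650 cap. The patient is capped at $6,650 − $0 = $6,650 on this claim.
Insurer pays the balance: $36,500 − $6,650 = $29,850.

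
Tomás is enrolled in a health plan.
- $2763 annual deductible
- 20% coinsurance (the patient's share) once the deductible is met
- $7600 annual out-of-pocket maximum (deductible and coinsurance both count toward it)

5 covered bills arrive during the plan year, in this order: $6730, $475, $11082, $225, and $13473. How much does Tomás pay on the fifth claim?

Claim 1 — $6730: $2763 to deductible, leaving $3967; 20% of $3967 = $793.40. Patient owes $3556.40 (running OOP $3556.40).
Claim 2 — $475: deductible already satisfied, so patient's share is 20% × $475 = $95. Patient pays $95; OOP now $3651.40.
Claim 3 — $11082: deductible already satisfied, so patient's share is 20% × $11082 = $2216.40. Cost to patient: $2216.40. OOP to date $5867.80.
Claim 4 — $225: deductible met; 20% of $225 = $45. Patient owes $45 (running OOP $5912.80).
Claim 5 — $13473: 20% coinsurance on $13473 = $2694.60. OOP would hit $8607.40 > $7600, so the cap limits the patient to $7600 − $5912.80 = $1687.20.

$1687.20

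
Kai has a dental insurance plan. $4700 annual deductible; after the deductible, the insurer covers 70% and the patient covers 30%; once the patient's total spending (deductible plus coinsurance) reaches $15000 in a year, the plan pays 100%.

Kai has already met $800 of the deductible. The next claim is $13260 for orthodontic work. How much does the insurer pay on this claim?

Deductible still to meet: $4700 − $800 = $3900.
That leaves $13260 − $3900 = $9360 for coinsurance.
30% of $9360 = $2808 falls to the patient.
Patient responsibility before any cap: $3900 + $2808 = $6708.
Year-to-date out-of-pocket becomes $800 + $6708 = $7508, still under the $15000 maximum, so no cap applies.
The insurer covers the remainder: $13260 − $6708 = $6552.

$6552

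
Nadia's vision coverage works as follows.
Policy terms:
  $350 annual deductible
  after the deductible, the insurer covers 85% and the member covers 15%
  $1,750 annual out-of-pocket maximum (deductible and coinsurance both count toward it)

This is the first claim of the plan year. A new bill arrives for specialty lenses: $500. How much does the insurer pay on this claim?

$127.50

The full $350 deductible is still open; $350 of this bill applies to it.
That leaves $500 − $350 = $150 for coinsurance.
15% of $150 = $22.50 falls to the member.
So the member owes $350 + $22.50 = $372.50 before any cap.
Cumulative spending $0 + $372.50 = $372.50 stays under the $1,750 maximum.
The insurer covers the remainder: $500 − $372.50 = $127.50.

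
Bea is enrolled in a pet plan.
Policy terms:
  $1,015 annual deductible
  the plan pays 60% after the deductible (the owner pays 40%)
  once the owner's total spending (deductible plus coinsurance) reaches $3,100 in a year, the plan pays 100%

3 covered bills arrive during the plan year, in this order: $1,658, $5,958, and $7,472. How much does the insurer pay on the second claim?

Claim 1 ($1,658): $1,015 finishes the deductible; $643 goes to coinsurance; owner's 40% is $257.20. Owner owes $1,272.20 (running OOP $1,272.20). Plan pays $1,658 − $1,272.20 = $385.80.
Claim 2 ($5,958): 40% coinsurance on $5,958 = $2,383.20. That would push OOP to $3,655.40, over the $3,100 cap, so owner pays $3,100 − $1,272.20 = $1,827.80. Plan pays $5,958 − $1,827.80 = $4,130.20.

$4,130.20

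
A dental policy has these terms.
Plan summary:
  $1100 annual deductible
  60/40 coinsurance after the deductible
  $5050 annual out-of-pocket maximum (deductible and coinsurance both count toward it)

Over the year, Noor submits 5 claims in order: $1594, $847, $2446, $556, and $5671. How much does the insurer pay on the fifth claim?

Claim 1 ($1594): deductible takes $1100, $494 remains; 40% of $494 = $197.60. Patient owes $1297.60 (running OOP $1297.60). Plan pays $1594 − $1297.60 = $296.40.
Claim 2 ($847): deductible already satisfied, so patient's share is 40% × $847 = $338.80. Patient pays $338.80; OOP now $1636.40. Plan pays $847 − $338.80 = $508.20.
Claim 3 ($2446): 40% coinsurance on $2446 = $978.40. Patient owes $978.40 (running OOP $2614.80). Insurer: $2446 − $978.40 = $1467.60.
Claim 4 ($556): deductible met; 40% of $556 = $222.40. Patient owes $222.40 (running OOP $2837.20). Insurer: $556 − $222.40 = $333.60.
Claim 5 ($5671): deductible already satisfied, so patient's share is 40% × $5671 = $2268.40. OOP would hit $5105.60 > $5050, so the cap limits the patient to $5050 − $2837.20 = $2212.80. Plan pays $5671 − $2212.80 = $3458.20.

$3458.20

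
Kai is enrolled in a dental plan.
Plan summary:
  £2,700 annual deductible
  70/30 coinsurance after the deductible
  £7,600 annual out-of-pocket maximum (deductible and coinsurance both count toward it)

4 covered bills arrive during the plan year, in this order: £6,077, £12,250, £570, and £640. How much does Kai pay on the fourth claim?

£40.90

Claim 1 (£6,077): £2,700 to deductible, leaving £3,377; coinsurance £3,377 × 30% = £1,013.10. Patient pays £3,713.10; OOP now £3,713.10.
Claim 2 (£12,250): deductible already satisfied, so patient's share is 30% × £12,250 = £3,675. Cost to patient: £3,675. OOP to date £7,388.10.
Claim 3 (£570): deductible met; 30% of £570 = £171. Patient owes £171 (running OOP £7,559.10).
Claim 4 (£640): deductible met; 30% of £640 = £192. That would push OOP to £7,751.10, over the £7,600 cap, so patient pays £7,600 − £7,559.10 = £40.90.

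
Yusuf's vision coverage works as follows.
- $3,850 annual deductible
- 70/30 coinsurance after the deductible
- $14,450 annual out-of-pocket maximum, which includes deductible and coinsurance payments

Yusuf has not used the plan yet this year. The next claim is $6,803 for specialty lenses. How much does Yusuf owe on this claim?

Deductible not yet touched, so the first $3,850 of the bill goes to the deductible.
The remaining $2,953 (= $6,803 − $3,850) moves to coinsurance.
Coinsurance: $2,953 × 30% = $885.90.
Member responsibility before any cap: $3,850 + $885.90 = $4,735.90.
Cumulative spending $0 + $4,735.90 = $4,735.90 stays under the $14,450 maximum.

$4,735.90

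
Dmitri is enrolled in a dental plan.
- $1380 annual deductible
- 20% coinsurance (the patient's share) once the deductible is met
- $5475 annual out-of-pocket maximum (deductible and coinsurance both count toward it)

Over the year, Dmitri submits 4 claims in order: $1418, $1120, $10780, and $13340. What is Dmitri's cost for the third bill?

$2156

#1 ($1418): deductible takes $1380, $38 remains; 20% of $38 = $7.60. Cost to patient: $1387.60. OOP to date $1387.60.
#2 ($1120): deductible met; 20% of $1120 = $224. Patient owes $224 (running OOP $1611.60).
#3 ($10780): deductible already satisfied, so patient's share is 20% × $10780 = $2156. Patient owes $2156 (running OOP $3767.60).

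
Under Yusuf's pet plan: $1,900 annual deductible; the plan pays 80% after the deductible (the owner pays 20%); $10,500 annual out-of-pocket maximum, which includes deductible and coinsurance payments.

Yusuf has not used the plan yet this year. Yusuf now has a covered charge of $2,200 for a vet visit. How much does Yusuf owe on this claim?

$1,960

The full $1,900 deductible is still open; $1,900 of this bill applies to it.
The remaining $300 (= $2,200 − $1,900) moves to coinsurance.
Owner's 20% share of $300 is $60.
That puts the owner's cost at $1,900 + $60 = $1,960 before any cap.
Cumulative spending $0 + $1,960 = $1,960 stays under the $10,500 maximum.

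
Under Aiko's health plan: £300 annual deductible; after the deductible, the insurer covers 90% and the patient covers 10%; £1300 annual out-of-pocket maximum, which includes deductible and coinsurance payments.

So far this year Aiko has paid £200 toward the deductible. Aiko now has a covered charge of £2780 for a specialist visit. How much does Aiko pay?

Deductible still to meet: £300 − £200 = £100.
The remaining £2680 (= £2780 − £100) moves to coinsurance.
Patient's 10% share of £2680 is £268.
Patient responsibility before any cap: £100 + £268 = £368.
Cumulative spending £200 + £368 = £568 stays under the £1300 maximum.

£368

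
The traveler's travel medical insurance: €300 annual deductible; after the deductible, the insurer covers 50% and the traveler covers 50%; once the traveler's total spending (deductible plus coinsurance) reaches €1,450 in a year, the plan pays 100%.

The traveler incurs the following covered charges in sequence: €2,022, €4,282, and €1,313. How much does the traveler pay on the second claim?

€289

Bill 1, €2,022: €300 to deductible, leaving €1,722; coinsurance €1,722 × 50% = €861. Traveler pays €1,161; OOP now €1,161.
Bill 2, €4,282: 50% coinsurance on €4,282 = €2,141. OOP would hit €3,302 > €1,450, so the cap limits the traveler to €1,450 − €1,161 = €289.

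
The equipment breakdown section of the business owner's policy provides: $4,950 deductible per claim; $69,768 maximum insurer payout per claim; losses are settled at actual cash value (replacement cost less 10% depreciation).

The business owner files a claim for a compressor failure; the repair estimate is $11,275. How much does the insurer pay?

Actual cash value after 10% depreciation: $11,275 × 90% = $10,147.50.
Less the $4,950 deductible: $10,147.50 − $4,950 = $5,197.50.
$5,197.50 ≤ $69,768, so the limit doesn't bind; insurer pays $5,197.50.

$5,197.50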